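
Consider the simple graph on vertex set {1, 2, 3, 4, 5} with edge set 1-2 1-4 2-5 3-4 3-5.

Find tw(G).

A width-2 tree decomposition is:
Bags: B1 = {1, 3, 4}  B2 = {1, 3, 5}  B3 = {1, 2, 5}
Tree: B1–B2, B2–B3
Each bag holds 3 vertices, so the decomposition has width 2, which upper-bounds the treewidth. Since 1–4–3–5–2–1 is a cycle in G, G is not acyclic. Forests are exactly the graphs of treewidth ≤ 1, so tw(G) ≥ 2. Therefore the treewidth is 2.

2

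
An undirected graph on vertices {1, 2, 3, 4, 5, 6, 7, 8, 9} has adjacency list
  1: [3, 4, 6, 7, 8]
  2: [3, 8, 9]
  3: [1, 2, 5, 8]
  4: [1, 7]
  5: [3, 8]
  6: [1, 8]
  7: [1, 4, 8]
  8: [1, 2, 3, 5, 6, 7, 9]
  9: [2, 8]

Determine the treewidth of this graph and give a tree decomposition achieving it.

Every bag has size at most 3, so the width is 3 − 1 = 2 and tw(G) ≤ 2. On the other hand G contains the 3-clique {1, 3, 8}. A clique must lie in a single bag of any decomposition, so no decomposition can have width below 2. Combining the bounds, tw(G) = 2.

Treewidth 2.
One optimal decomposition is:
Bags: B1 = {1, 7, 8}  B2 = {1, 3, 8}  B3 = {2, 3, 8}  B4 = {1, 6, 8}  B5 = {3, 5, 8}  B6 = {1, 4, 7}  B7 = {2, 8, 9}
Tree: B1–B2, B2–B3, B2–B4, B2–B5, B1–B6, B3–B7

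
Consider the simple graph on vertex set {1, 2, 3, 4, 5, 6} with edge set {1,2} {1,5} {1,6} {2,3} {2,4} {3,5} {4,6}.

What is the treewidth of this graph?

A width-2 tree decomposition is:
Bags: B1 = {1, 3, 5}  B2 = {1, 2, 3}  B3 = {1, 2, 6}  B4 = {2, 4, 6}
Tree: B1–B2, B2–B3, B3–B4
Every bag has size at most 3, so the width is 3 − 1 = 2 and tw(G) ≤ 2. For the lower bound, G contains the cycle 5–3–2–1–5, so G is not a forest; only forests have treewidth ≤ 1, hence tw(G) ≥ 2. Combining the bounds, tw(G) = 2.

2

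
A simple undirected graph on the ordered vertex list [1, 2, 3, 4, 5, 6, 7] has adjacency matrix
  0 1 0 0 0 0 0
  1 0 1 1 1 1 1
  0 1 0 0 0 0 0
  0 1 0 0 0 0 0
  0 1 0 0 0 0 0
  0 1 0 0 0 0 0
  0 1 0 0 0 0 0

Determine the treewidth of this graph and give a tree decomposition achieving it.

Treewidth 1.
One optimal decomposition is:
Bags: B1 = {1, 2}  B2 = {2, 3}  B3 = {2, 6}  B4 = {2, 5}  B5 = {2, 4}  B6 = {2, 7}
Tree: B1–B2, B2–B3, B1–B4, B4–B5, B5–B6

Every bag has size at most 2, so the width is 2 − 1 = 1 and tw(G) ≤ 1. Any graph with an edge has treewidth ≥ 1, and G has the edge 2–1. The upper and lower bounds meet at 1, so that is the treewidth.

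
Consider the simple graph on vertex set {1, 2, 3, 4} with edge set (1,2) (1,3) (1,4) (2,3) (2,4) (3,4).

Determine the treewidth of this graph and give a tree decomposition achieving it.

A single bag containing all 4 vertices is trivially a valid decomposition of width 3. On the other hand G contains the 4-clique {1, 2, 3, 4}. A clique must lie in a single bag of any decomposition, so no decomposition can have width below 3. Therefore the treewidth is 3.

Treewidth 3.
Bags: B1 = {1, 2, 3, 4}
Tree: (single bag)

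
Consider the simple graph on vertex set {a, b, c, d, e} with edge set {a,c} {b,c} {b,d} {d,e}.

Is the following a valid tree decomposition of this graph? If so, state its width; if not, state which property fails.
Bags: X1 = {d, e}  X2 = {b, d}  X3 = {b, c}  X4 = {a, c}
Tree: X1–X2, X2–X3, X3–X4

Vertex coverage: the bags together contain {a, b, c, d, e}, the full vertex set. Edge coverage: each edge of G has both endpoints in at least one bag. Running intersection: for every vertex, the bags containing it form a connected subtree. All three properties hold, so this is a valid tree decomposition of width max|bag| − 1 = 1, and hence tw(G) ≤ 1.

Yes; width 1.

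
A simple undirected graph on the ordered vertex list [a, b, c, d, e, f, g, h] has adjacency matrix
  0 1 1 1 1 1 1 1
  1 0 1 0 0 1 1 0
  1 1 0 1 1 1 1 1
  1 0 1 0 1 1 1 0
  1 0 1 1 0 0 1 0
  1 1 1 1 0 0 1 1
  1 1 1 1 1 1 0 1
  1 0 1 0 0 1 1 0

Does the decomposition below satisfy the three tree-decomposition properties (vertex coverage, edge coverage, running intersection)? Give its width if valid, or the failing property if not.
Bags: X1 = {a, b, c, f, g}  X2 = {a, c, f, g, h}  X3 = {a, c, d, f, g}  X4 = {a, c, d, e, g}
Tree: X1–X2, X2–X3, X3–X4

Vertex coverage: the bags together contain {a, b, c, d, e, f, g, h}, the full vertex set. Edge coverage: each edge of G has both endpoints in at least one bag. Running intersection: for every vertex, the bags containing it form a connected subtree. All three properties hold, so this is a valid tree decomposition of width max|bag| − 1 = 4, and hence tw(G) ≤ 4.

Yes; width 4.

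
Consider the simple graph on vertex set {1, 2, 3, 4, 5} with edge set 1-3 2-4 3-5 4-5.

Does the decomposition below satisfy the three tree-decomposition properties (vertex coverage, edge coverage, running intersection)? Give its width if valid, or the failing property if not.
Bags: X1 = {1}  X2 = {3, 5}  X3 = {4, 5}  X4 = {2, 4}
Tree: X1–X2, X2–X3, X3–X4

No — edge (3,1) lies in no bag.

A tree decomposition must satisfy three properties: every vertex lies in some bag; for every edge, both endpoints lie together in some bag; and for every vertex, the bags containing it form a connected subtree. Here edge (3,1) lies in no bag, so the decomposition is invalid.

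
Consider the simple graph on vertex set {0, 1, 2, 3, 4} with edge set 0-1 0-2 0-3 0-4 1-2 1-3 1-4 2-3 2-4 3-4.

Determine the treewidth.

A width-4 tree decomposition is:
Bags: B1 = {0, 1, 2, 3, 4}
Tree: (single bag)
A single bag containing all 5 vertices is trivially a valid decomposition of width 4. Conversely, {0, 1, 2, 3, 4} is a clique of size 5, and the vertices of any clique must share a bag in every tree decomposition; so some bag has ≥ 5 vertices and tw(G) ≥ 4. Therefore the treewidth is 4.

4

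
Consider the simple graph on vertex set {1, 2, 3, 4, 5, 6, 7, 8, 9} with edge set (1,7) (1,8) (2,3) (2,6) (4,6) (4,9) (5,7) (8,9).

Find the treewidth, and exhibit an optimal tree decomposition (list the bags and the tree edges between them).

The largest bag has 2 vertices, giving width 1; this decomposition certifies tw(G) ≤ 1. Since G has at least one edge (e.g. 3–2), it is not an edgeless graph, so tw(G) ≥ 1. Therefore the treewidth is 1.

Treewidth 1.
One such decomposition:
Bags: B1 = {2, 3}  B2 = {2, 6}  B3 = {4, 6}  B4 = {4, 9}  B5 = {8, 9}  B6 = {1, 8}  B7 = {1, 7}  B8 = {5, 7}
Tree: B1–B2, B2–B3, B3–B4, B4–B5, B5–B6, B6–B7, B7–B8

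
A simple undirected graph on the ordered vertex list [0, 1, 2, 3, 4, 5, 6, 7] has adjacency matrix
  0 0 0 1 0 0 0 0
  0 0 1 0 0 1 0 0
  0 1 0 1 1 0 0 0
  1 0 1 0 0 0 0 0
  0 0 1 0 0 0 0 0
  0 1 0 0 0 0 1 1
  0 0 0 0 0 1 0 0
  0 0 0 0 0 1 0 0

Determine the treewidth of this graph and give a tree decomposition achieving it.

Every bag has size at most 2, so the width is 2 − 1 = 1 and tw(G) ≤ 1. Any graph with an edge has treewidth ≥ 1, and G has the edge 4–2. Hence tw(G) = 1 exactly.

Treewidth 1.
Bags: B1 = {2, 4}  B2 = {2, 3}  B3 = {1, 2}  B4 = {1, 5}  B5 = {5, 7}  B6 = {0, 3}  B7 = {5, 6}
Tree: B1–B2, B2–B3, B3–B4, B4–B5, B2–B6, B5–B7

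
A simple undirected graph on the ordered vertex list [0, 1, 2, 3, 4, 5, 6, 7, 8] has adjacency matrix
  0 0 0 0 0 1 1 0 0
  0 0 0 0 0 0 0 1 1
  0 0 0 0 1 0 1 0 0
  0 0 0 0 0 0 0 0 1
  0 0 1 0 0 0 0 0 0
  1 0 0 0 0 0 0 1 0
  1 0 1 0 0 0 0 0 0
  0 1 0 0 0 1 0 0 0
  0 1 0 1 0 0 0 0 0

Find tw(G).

A width-1 tree decomposition is:
Bags: B1 = {3, 8}  B2 = {1, 8}  B3 = {1, 7}  B4 = {5, 7}  B5 = {0, 5}  B6 = {0, 6}  B7 = {2, 6}  B8 = {2, 4}
Tree: B1–B2, B2–B3, B3–B4, B4–B5, B5–B6, B6–B7, B7–B8
Each bag holds 2 vertices, so the decomposition has width 1, which upper-bounds the treewidth. G has an edge, so its treewidth is at least 1. Combining the bounds, tw(G) = 1.

1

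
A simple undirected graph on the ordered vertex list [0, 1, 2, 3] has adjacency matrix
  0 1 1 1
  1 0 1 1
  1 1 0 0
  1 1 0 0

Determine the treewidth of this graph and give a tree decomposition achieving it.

Treewidth 2.
One such decomposition:
Bags: B1 = {0, 1, 2}  B2 = {0, 1, 3}
Tree: B1–B2

Each bag holds 3 vertices, so the decomposition has width 2, which upper-bounds the treewidth. On the other hand G contains the 3-clique {0, 1, 2}. A clique must lie in a single bag of any decomposition, so no decomposition can have width below 2. The upper and lower bounds meet at 2, so that is the treewidth.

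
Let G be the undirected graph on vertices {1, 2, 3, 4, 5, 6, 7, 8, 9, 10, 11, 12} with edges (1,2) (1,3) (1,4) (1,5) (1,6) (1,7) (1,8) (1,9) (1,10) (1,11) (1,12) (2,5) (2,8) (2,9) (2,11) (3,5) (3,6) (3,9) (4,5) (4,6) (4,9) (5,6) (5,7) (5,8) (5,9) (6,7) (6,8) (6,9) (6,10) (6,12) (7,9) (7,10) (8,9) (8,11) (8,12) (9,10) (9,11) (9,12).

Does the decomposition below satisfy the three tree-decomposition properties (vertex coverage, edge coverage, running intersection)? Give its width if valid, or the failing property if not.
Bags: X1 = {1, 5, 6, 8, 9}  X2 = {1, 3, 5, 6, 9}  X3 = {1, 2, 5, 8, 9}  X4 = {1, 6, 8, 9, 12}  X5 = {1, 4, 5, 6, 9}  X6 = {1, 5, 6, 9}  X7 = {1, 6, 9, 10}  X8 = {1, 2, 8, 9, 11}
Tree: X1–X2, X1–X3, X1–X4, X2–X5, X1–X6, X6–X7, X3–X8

A tree decomposition must satisfy three properties: every vertex lies in some bag; for every edge, both endpoints lie together in some bag; and for every vertex, the bags containing it form a connected subtree. Here vertex 7 appears in no bag, so the decomposition is invalid.

No — vertex 7 appears in no bag.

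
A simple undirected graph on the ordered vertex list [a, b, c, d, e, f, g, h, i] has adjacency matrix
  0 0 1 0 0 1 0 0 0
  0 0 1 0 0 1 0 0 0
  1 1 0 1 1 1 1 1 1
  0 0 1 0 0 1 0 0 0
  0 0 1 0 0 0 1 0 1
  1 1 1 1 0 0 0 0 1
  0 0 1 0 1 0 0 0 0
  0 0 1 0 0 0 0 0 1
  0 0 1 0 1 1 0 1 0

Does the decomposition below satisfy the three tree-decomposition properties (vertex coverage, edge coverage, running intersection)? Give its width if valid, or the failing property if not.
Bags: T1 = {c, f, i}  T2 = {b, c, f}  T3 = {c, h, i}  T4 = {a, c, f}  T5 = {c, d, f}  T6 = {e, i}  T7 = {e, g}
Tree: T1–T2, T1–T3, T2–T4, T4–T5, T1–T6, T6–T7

A tree decomposition must satisfy three properties: every vertex lies in some bag; for every edge, both endpoints lie together in some bag; and for every vertex, the bags containing it form a connected subtree. Here edge (c,e) lies in no bag, so the decomposition is invalid.

No — edge (c,e) lies in no bag.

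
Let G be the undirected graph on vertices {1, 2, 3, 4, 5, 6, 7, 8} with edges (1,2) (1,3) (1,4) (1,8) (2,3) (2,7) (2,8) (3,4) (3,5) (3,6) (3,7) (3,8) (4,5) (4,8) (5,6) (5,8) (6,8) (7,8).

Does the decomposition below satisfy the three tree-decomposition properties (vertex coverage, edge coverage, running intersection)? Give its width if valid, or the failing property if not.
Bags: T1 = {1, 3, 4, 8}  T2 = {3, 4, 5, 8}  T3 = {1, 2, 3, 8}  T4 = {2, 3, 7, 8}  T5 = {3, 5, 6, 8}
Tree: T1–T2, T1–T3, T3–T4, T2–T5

Checking the three conditions: (i) the bags cover all of {1, 2, 3, 4, 5, 6, 7, 8}; (ii) for each edge, some bag contains both endpoints; (iii) the bags containing any fixed vertex form a subtree. All hold, so the decomposition is valid with width 4 − 1 = 3.

Yes; width 3.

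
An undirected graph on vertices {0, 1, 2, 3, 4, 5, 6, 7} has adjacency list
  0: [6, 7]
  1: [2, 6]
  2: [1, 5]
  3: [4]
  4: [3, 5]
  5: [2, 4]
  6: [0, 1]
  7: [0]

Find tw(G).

A width-1 tree decomposition is:
Bags: B1 = {3, 4}  B2 = {4, 5}  B3 = {2, 5}  B4 = {1, 2}  B5 = {1, 6}  B6 = {0, 6}  B7 = {0, 7}
Tree: B1–B2, B2–B3, B3–B4, B4–B5, B5–B6, B6–B7
Every bag has size at most 2, so the width is 2 − 1 = 1 and tw(G) ≤ 1. Any graph with an edge has treewidth ≥ 1, and G has the edge 3–4. Combining the bounds, tw(G) = 1.

1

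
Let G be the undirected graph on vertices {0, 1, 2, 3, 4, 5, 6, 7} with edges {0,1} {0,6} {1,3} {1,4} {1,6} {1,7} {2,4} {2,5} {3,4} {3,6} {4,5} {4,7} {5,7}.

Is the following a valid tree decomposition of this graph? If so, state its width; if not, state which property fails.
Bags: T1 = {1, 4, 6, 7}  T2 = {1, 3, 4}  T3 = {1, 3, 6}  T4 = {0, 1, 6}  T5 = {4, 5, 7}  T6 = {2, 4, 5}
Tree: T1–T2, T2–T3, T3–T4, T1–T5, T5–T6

A tree decomposition must satisfy three properties: every vertex lies in some bag; for every edge, both endpoints lie together in some bag; and for every vertex, the bags containing it form a connected subtree. Here bags containing vertex 6 are not connected in the tree, so the decomposition is invalid.

No — bags containing vertex 6 are not connected in the tree.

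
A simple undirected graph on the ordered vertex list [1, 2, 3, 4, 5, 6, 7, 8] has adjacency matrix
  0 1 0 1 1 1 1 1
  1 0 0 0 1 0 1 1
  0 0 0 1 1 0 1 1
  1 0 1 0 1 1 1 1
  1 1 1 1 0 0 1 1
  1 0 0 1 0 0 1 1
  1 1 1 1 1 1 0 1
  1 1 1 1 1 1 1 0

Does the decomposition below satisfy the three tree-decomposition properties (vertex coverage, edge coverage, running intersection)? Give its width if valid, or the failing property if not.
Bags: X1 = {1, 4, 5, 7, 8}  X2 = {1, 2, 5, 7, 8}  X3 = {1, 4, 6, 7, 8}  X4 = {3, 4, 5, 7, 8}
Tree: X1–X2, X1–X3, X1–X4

Checking the three conditions: (i) the bags cover all of {1, 2, 3, 4, 5, 6, 7, 8}; (ii) for each edge, some bag contains both endpoints; (iii) the bags containing any fixed vertex form a subtree. All hold, so the decomposition is valid with width 5 − 1 = 4.

Yes; width 4.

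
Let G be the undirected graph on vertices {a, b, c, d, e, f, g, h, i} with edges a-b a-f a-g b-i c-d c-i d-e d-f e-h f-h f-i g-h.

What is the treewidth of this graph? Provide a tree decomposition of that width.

The largest bag has 4 vertices, giving width 3; this decomposition certifies tw(G) ≤ 3. For the lower bound: the 4 vertex sets {a,b,g}, {i}, {f}, {c,d,e,h} are disjoint, each induces a connected subgraph, and every pair is joined by at least one edge of G. Contracting each set to a single vertex therefore yields K_{4} as a minor, and since treewidth is minor-monotone, tw(G) ≥ tw(K_{4}) = 3. Hence tw(G) = 3 exactly.

Treewidth 3.
One optimal decomposition is:
Bags: B1 = {a, b, g, i}  B2 = {a, f, g, i}  B3 = {f, g, h, i}  B4 = {c, f, h, i}  B5 = {c, d, f, h}  B6 = {c, d, e, h}
Tree: B1–B2, B2–B3, B3–B4, B4–B5, B5–B6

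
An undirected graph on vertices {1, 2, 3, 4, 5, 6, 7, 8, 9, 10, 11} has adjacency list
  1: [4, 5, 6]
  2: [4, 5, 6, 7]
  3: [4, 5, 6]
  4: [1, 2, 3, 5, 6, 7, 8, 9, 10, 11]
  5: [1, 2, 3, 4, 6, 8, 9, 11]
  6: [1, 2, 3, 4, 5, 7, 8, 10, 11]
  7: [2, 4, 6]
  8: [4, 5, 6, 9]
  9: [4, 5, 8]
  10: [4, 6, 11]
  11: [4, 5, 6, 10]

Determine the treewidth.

A width-3 tree decomposition is:
Bags: B1 = {4, 5, 6, 8}  B2 = {4, 5, 8, 9}  B3 = {2, 4, 5, 6}  B4 = {4, 5, 6, 11}  B5 = {3, 4, 5, 6}  B6 = {2, 4, 6, 7}  B7 = {4, 6, 10, 11}  B8 = {1, 4, 5, 6}
Tree: B1–B2, B1–B3, B3–B4, B1–B5, B3–B6, B4–B7, B4–B8
Each bag holds 4 vertices, so the decomposition has width 3, which upper-bounds the treewidth. On the other hand G contains the 4-clique {4, 5, 8, 9}. A clique must lie in a single bag of any decomposition, so no decomposition can have width below 3. Combining the bounds, tw(G) = 3.

3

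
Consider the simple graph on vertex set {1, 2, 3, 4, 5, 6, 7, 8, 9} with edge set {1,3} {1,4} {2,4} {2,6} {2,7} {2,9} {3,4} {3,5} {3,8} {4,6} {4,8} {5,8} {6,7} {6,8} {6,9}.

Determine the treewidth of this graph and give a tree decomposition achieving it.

The largest bag has 3 vertices, giving width 2; this decomposition certifies tw(G) ≤ 2. On the other hand G contains the 3-clique {2, 6, 9}. A clique must lie in a single bag of any decomposition, so no decomposition can have width below 2. Therefore the treewidth is 2.

Treewidth 2.
One such decomposition:
Bags: B1 = {4, 6, 8}  B2 = {2, 4, 6}  B3 = {3, 4, 8}  B4 = {1, 3, 4}  B5 = {3, 5, 8}  B6 = {2, 6, 7}  B7 = {2, 6, 9}
Tree: B1–B2, B1–B3, B3–B4, B3–B5, B2–B6, B2–B7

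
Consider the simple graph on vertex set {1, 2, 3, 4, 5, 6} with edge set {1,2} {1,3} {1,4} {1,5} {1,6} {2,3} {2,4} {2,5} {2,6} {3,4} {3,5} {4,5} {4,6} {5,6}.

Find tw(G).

A width-4 tree decomposition is:
Bags: B1 = {1, 2, 4, 5, 6}  B2 = {1, 2, 3, 4, 5}
Tree: B1–B2
The largest bag has 5 vertices, giving width 4; this decomposition certifies tw(G) ≤ 4. On the other hand G contains the 5-clique {1, 2, 3, 4, 5}. A clique must lie in a single bag of any decomposition, so no decomposition can have width below 4. Therefore the treewidth is 4.

4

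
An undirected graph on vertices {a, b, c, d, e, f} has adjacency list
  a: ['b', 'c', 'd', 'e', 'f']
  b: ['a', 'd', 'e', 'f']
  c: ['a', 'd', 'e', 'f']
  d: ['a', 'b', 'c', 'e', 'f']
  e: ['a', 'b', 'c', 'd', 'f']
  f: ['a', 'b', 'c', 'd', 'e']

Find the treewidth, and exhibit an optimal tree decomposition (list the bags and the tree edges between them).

Treewidth 4.
Bags: B1 = {a, b, d, e, f}  B2 = {a, c, d, e, f}
Tree: B1–B2

The largest bag has 5 vertices, giving width 4; this decomposition certifies tw(G) ≤ 4. Conversely, {a, c, d, e, f} is a clique of size 5, and the vertices of any clique must share a bag in every tree decomposition; so some bag has ≥ 5 vertices and tw(G) ≥ 4. Combining the bounds, tw(G) = 4.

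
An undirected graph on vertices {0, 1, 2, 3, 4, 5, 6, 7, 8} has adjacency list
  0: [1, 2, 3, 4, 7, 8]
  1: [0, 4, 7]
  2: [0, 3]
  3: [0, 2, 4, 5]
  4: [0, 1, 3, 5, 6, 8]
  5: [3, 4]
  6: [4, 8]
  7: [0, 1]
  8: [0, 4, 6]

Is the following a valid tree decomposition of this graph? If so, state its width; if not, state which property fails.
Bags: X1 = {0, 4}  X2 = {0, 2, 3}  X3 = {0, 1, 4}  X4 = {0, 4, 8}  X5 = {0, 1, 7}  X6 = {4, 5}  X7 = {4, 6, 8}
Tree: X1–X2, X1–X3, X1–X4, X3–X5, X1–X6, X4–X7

No — edge (3,4) lies in no bag.

A tree decomposition must satisfy three properties: every vertex lies in some bag; for every edge, both endpoints lie together in some bag; and for every vertex, the bags containing it form a connected subtree. Here edge (3,4) lies in no bag, so the decomposition is invalid.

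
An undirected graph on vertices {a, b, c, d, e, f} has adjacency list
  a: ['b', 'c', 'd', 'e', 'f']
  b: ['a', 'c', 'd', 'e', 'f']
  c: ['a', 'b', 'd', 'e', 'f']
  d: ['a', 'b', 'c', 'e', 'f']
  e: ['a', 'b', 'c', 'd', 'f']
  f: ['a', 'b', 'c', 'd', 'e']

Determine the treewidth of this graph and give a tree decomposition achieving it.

With just one bag of size 6, the width is 6 − 1 = 5, so tw(G) ≤ 5. Conversely, {a, b, c, d, e, f} is a clique of size 6, and the vertices of any clique must share a bag in every tree decomposition; so some bag has ≥ 6 vertices and tw(G) ≥ 5. Therefore the treewidth is 5.

Treewidth 5.
Bags: B1 = {a, b, c, d, e, f}
Tree: (single bag)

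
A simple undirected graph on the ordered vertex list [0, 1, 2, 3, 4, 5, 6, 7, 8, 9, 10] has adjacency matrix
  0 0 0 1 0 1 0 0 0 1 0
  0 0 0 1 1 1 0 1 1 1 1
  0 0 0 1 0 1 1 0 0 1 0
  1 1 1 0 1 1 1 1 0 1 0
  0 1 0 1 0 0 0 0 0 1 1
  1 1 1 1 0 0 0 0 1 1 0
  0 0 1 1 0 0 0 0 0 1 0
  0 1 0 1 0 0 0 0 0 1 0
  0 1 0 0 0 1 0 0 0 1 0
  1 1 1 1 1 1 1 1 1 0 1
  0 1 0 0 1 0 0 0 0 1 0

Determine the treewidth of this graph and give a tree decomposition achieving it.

Every bag has size at most 4, so the width is 4 − 1 = 3 and tw(G) ≤ 3. For the lower bound, the 4 vertices {1, 5, 8, 9} are pairwise adjacent, and any tree decomposition puts a clique entirely inside one bag — forcing width ≥ 3. The upper and lower bounds meet at 3, so that is the treewidth.

Treewidth 3.
One optimal decomposition is:
Bags: B1 = {2, 3, 5, 9}  B2 = {1, 3, 5, 9}  B3 = {1, 5, 8, 9}  B4 = {1, 3, 7, 9}  B5 = {1, 3, 4, 9}  B6 = {2, 3, 6, 9}  B7 = {1, 4, 9, 10}  B8 = {0, 3, 5, 9}
Tree: B1–B2, B2–B3, B2–B4, B4–B5, B1–B6, B5–B7, B1–B8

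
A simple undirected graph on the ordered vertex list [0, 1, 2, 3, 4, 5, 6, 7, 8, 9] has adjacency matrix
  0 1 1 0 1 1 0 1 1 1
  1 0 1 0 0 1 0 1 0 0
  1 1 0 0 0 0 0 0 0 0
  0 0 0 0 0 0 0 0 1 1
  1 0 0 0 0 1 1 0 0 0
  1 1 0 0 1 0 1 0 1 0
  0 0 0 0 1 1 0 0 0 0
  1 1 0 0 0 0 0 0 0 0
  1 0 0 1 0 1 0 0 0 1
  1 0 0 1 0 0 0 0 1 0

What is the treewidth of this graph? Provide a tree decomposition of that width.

Every bag has size at most 3, so the width is 3 − 1 = 2 and tw(G) ≤ 2. On the other hand G contains the 3-clique {0, 8, 9}. A clique must lie in a single bag of any decomposition, so no decomposition can have width below 2. Therefore the treewidth is 2.

Treewidth 2.
One such decomposition:
Bags: B1 = {0, 1, 7}  B2 = {0, 1, 5}  B3 = {0, 4, 5}  B4 = {0, 5, 8}  B5 = {0, 8, 9}  B6 = {3, 8, 9}  B7 = {0, 1, 2}  B8 = {4, 5, 6}
Tree: B1–B2, B2–B3, B2–B4, B4–B5, B5–B6, B1–B7, B3–B8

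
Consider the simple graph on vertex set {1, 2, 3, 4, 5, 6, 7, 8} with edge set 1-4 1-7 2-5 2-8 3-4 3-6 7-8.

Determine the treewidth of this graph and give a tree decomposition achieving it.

Treewidth 1.
One such decomposition:
Bags: B1 = {2, 5}  B2 = {2, 8}  B3 = {7, 8}  B4 = {1, 7}  B5 = {1, 4}  B6 = {3, 4}  B7 = {3, 6}
Tree: B1–B2, B2–B3, B3–B4, B4–B5, B5–B6, B6–B7

Every bag has size at most 2, so the width is 2 − 1 = 1 and tw(G) ≤ 1. Any graph with an edge has treewidth ≥ 1, and G has the edge 5–2. Combining the bounds, tw(G) = 1.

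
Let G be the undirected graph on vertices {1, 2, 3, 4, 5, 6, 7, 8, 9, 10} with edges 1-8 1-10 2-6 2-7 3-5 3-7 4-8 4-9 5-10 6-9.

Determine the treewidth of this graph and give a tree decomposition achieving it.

Each bag holds 3 vertices, so the decomposition has width 2, which upper-bounds the treewidth. For the lower bound, G contains the cycle 3–5–10–1–8–4–9–6–2–7–3, so G is not a forest; only forests have treewidth ≤ 1, hence tw(G) ≥ 2. Therefore the treewidth is 2.

Treewidth 2.
One optimal decomposition is:
Bags: B1 = {3, 5, 10}  B2 = {1, 3, 10}  B3 = {1, 3, 8}  B4 = {3, 4, 8}  B5 = {3, 4, 9}  B6 = {3, 6, 9}  B7 = {2, 3, 6}  B8 = {2, 3, 7}
Tree: B1–B2, B2–B3, B3–B4, B4–B5, B5–B6, B6–B7, B7–B8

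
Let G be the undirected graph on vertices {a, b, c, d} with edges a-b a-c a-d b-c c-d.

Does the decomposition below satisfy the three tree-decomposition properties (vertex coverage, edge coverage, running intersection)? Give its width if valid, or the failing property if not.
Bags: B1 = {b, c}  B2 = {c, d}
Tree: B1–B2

A tree decomposition must satisfy three properties: every vertex lies in some bag; for every edge, both endpoints lie together in some bag; and for every vertex, the bags containing it form a connected subtree. Here vertex a appears in no bag, so the decomposition is invalid.

No — vertex a appears in no bag.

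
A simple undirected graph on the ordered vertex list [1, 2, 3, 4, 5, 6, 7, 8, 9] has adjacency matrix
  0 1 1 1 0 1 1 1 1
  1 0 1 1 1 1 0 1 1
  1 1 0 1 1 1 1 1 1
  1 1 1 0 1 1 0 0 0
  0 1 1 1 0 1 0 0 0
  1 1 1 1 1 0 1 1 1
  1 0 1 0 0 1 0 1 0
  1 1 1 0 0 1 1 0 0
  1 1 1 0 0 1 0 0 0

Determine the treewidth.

A width-4 tree decomposition is:
Bags: B1 = {1, 2, 3, 4, 6}  B2 = {2, 3, 4, 5, 6}  B3 = {1, 2, 3, 6, 8}  B4 = {1, 2, 3, 6, 9}  B5 = {1, 3, 6, 7, 8}
Tree: B1–B2, B1–B3, B3–B4, B3–B5
Every bag has size at most 5, so the width is 5 − 1 = 4 and tw(G) ≤ 4. For the lower bound, the 5 vertices {1, 2, 3, 6, 8} are pairwise adjacent, and any tree decomposition puts a clique entirely inside one bag — forcing width ≥ 4. Hence tw(G) = 4 exactly.

4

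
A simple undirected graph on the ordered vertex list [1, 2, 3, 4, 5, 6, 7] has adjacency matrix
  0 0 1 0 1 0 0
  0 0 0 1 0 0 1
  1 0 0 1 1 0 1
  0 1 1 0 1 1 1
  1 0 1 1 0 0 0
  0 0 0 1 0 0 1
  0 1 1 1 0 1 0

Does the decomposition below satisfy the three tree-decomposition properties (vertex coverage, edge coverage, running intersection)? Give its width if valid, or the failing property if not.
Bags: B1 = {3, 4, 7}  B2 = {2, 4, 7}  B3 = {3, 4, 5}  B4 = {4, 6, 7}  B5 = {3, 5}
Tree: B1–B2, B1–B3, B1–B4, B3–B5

A tree decomposition must satisfy three properties: every vertex lies in some bag; for every edge, both endpoints lie together in some bag; and for every vertex, the bags containing it form a connected subtree. Here vertex 1 appears in no bag, so the decomposition is invalid.

No — vertex 1 appears in no bag.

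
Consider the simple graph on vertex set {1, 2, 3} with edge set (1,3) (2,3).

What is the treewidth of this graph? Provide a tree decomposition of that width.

Every bag has size at most 2, so the width is 2 − 1 = 1 and tw(G) ≤ 1. Any graph with an edge has treewidth ≥ 1, and G has the edge 3–1. Hence tw(G) = 1 exactly.

Treewidth 1.
Bags: B1 = {1, 3}  B2 = {2, 3}
Tree: B1–B2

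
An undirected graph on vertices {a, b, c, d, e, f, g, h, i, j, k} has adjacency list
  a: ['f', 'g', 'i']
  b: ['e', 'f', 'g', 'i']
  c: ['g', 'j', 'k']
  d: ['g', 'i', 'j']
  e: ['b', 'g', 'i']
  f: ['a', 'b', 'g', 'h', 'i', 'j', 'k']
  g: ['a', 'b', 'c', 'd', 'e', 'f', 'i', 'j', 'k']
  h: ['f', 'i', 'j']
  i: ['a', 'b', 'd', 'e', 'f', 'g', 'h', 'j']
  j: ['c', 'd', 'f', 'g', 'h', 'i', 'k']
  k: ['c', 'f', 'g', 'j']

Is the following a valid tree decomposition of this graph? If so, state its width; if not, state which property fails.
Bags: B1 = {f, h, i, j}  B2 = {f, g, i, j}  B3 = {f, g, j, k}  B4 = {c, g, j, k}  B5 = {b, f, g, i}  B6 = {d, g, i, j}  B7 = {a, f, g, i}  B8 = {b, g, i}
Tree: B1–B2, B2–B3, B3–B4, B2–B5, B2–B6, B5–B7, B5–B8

A tree decomposition must satisfy three properties: every vertex lies in some bag; for every edge, both endpoints lie together in some bag; and for every vertex, the bags containing it form a connected subtree. Here vertex e appears in no bag, so the decomposition is invalid.

No — vertex e appears in no bag.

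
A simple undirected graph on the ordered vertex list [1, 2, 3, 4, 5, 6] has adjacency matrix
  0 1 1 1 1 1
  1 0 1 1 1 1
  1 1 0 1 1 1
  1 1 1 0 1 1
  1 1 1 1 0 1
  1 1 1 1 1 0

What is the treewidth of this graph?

A width-5 tree decomposition is:
Bags: B1 = {1, 2, 3, 4, 5, 6}
Tree: (single bag)
A single bag containing all 6 vertices is trivially a valid decomposition of width 5. On the other hand G contains the 6-clique {1, 2, 3, 4, 5, 6}. A clique must lie in a single bag of any decomposition, so no decomposition can have width below 5. Hence tw(G) = 5 exactly.

5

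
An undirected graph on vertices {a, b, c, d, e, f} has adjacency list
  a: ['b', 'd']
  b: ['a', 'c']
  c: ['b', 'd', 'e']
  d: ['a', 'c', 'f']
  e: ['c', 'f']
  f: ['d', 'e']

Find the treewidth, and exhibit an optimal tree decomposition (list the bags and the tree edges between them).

Treewidth 2.
One such decomposition:
Bags: B1 = {d, e, f}  B2 = {c, d, e}  B3 = {a, c, d}  B4 = {a, b, c}
Tree: B1–B2, B2–B3, B3–B4

Every bag has size at most 3, so the width is 3 − 1 = 2 and tw(G) ≤ 2. Since f–e–c–d–f is a cycle in G, G is not acyclic. Forests are exactly the graphs of treewidth ≤ 1, so tw(G) ≥ 2. Combining the bounds, tw(G) = 2.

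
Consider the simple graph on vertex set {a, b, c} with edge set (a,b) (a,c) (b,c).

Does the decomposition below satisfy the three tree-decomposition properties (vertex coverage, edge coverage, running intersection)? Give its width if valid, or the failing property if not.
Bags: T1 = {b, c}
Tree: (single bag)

No — vertex a appears in no bag.

A tree decomposition must satisfy three properties: every vertex lies in some bag; for every edge, both endpoints lie together in some bag; and for every vertex, the bags containing it form a connected subtree. Here vertex a appears in no bag, so the decomposition is invalid.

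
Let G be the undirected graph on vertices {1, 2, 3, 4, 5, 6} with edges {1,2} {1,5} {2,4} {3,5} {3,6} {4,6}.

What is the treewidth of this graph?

A width-2 tree decomposition is:
Bags: B1 = {1, 2, 5}  B2 = {2, 4, 5}  B3 = {4, 5, 6}  B4 = {3, 5, 6}
Tree: B1–B2, B2–B3, B3–B4
The largest bag has 3 vertices, giving width 2; this decomposition certifies tw(G) ≤ 2. For the lower bound, G contains the cycle 5–1–2–4–6–3–5, so G is not a forest; only forests have treewidth ≤ 1, hence tw(G) ≥ 2. Hence tw(G) = 2 exactly.

2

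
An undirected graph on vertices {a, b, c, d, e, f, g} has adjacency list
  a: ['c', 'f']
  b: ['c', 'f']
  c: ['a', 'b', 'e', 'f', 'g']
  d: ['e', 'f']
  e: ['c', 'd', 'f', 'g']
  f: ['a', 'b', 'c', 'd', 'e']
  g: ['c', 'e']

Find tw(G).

A width-2 tree decomposition is:
Bags: B1 = {c, e, f}  B2 = {c, e, g}  B3 = {b, c, f}  B4 = {a, c, f}  B5 = {d, e, f}
Tree: B1–B2, B1–B3, B1–B4, B1–B5
The largest bag has 3 vertices, giving width 2; this decomposition certifies tw(G) ≤ 2. For the lower bound, the 3 vertices {d, e, f} are pairwise adjacent, and any tree decomposition puts a clique entirely inside one bag — forcing width ≥ 2. The upper and lower bounds meet at 2, so that is the treewidth.

2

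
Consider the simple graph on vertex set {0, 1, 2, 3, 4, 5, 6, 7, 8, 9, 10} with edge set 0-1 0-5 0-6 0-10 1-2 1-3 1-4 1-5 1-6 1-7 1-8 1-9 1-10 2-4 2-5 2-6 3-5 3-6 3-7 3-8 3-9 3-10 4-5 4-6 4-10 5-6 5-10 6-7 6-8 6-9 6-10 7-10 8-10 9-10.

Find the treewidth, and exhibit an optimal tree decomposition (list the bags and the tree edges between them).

Every bag has size at most 5, so the width is 5 − 1 = 4 and tw(G) ≤ 4. On the other hand G contains the 5-clique {1, 2, 4, 5, 6}. A clique must lie in a single bag of any decomposition, so no decomposition can have width below 4. Combining the bounds, tw(G) = 4.

Treewidth 4.
One optimal decomposition is:
Bags: B1 = {1, 3, 5, 6, 10}  B2 = {0, 1, 5, 6, 10}  B3 = {1, 3, 6, 7, 10}  B4 = {1, 3, 6, 8, 10}  B5 = {1, 4, 5, 6, 10}  B6 = {1, 2, 4, 5, 6}  B7 = {1, 3, 6, 9, 10}
Tree: B1–B2, B1–B3, B1–B4, B1–B5, B5–B6, B3–B7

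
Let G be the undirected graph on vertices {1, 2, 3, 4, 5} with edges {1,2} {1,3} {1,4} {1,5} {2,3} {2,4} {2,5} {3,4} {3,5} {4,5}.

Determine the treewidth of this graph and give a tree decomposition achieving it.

With just one bag of size 5, the width is 5 − 1 = 4, so tw(G) ≤ 4. Conversely, {1, 2, 3, 4, 5} is a clique of size 5, and the vertices of any clique must share a bag in every tree decomposition; so some bag has ≥ 5 vertices and tw(G) ≥ 4. Combining the bounds, tw(G) = 4.

Treewidth 4.
One optimal decomposition is:
Bags: B1 = {1, 2, 3, 4, 5}
Tree: (single bag)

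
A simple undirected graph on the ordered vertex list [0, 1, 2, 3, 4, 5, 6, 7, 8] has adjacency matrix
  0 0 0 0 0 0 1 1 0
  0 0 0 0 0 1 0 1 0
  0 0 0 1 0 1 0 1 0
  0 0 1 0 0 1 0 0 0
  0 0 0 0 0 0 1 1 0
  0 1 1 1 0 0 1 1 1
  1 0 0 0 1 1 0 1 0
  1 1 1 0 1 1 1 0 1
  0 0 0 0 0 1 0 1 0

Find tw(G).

2

A width-2 tree decomposition is:
Bags: B1 = {5, 6, 7}  B2 = {2, 5, 7}  B3 = {0, 6, 7}  B4 = {4, 6, 7}  B5 = {1, 5, 7}  B6 = {5, 7, 8}  B7 = {2, 3, 5}
Tree: B1–B2, B1–B3, B3–B4, B1–B5, B5–B6, B2–B7
Every bag has size at most 3, so the width is 3 − 1 = 2 and tw(G) ≤ 2. For the lower bound, the 3 vertices {2, 3, 5} are pairwise adjacent, and any tree decomposition puts a clique entirely inside one bag — forcing width ≥ 2. Hence tw(G) = 2 exactly.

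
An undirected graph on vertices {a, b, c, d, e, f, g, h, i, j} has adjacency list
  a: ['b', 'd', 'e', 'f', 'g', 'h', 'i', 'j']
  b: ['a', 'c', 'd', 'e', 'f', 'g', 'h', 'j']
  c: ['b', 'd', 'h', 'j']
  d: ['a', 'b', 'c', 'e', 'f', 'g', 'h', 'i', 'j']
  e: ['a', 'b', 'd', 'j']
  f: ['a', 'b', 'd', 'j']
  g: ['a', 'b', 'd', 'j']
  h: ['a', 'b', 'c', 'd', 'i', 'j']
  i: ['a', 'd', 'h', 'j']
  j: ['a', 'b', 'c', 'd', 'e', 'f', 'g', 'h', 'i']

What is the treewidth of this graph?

A width-4 tree decomposition is:
Bags: B1 = {b, c, d, h, j}  B2 = {a, b, d, h, j}  B3 = {a, b, d, g, j}  B4 = {a, b, d, f, j}  B5 = {a, b, d, e, j}  B6 = {a, d, h, i, j}
Tree: B1–B2, B2–B3, B2–B4, B3–B5, B2–B6
Each bag holds 5 vertices, so the decomposition has width 4, which upper-bounds the treewidth. On the other hand G contains the 5-clique {b, c, d, h, j}. A clique must lie in a single bag of any decomposition, so no decomposition can have width below 4. Combining the bounds, tw(G) = 4.

4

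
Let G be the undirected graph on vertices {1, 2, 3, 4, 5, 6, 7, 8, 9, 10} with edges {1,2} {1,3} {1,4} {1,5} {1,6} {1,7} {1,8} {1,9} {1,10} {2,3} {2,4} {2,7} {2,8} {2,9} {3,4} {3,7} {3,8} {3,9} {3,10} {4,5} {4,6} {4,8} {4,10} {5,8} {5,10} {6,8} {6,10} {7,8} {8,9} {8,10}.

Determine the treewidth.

4

A width-4 tree decomposition is:
Bags: B1 = {1, 2, 3, 4, 8}  B2 = {1, 2, 3, 8, 9}  B3 = {1, 3, 4, 8, 10}  B4 = {1, 2, 3, 7, 8}  B5 = {1, 4, 6, 8, 10}  B6 = {1, 4, 5, 8, 10}
Tree: B1–B2, B1–B3, B1–B4, B3–B5, B3–B6
Each bag holds 5 vertices, so the decomposition has width 4, which upper-bounds the treewidth. Conversely, {1, 2, 3, 8, 9} is a clique of size 5, and the vertices of any clique must share a bag in every tree decomposition; so some bag has ≥ 5 vertices and tw(G) ≥ 4. Hence tw(G) = 4 exactly.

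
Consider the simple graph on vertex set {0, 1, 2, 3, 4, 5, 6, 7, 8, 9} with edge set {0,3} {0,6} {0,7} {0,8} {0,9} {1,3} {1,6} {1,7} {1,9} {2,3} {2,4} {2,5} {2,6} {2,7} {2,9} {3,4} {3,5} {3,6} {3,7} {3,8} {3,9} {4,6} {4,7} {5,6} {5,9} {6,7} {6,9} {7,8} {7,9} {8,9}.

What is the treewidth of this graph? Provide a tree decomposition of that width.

Treewidth 4.
One optimal decomposition is:
Bags: B1 = {1, 3, 6, 7, 9}  B2 = {2, 3, 6, 7, 9}  B3 = {0, 3, 6, 7, 9}  B4 = {2, 3, 4, 6, 7}  B5 = {0, 3, 7, 8, 9}  B6 = {2, 3, 5, 6, 9}
Tree: B1–B2, B2–B3, B2–B4, B3–B5, B2–B6

Every bag has size at most 5, so the width is 5 − 1 = 4 and tw(G) ≤ 4. Conversely, {0, 3, 7, 8, 9} is a clique of size 5, and the vertices of any clique must share a bag in every tree decomposition; so some bag has ≥ 5 vertices and tw(G) ≥ 4. Hence tw(G) = 4 exactly.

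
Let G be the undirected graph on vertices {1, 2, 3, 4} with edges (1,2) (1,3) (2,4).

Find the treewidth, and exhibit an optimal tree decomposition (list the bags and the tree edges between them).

The largest bag has 2 vertices, giving width 1; this decomposition certifies tw(G) ≤ 1. Since G has at least one edge (e.g. 4–2), it is not an edgeless graph, so tw(G) ≥ 1. Hence tw(G) = 1 exactly.

Treewidth 1.
One such decomposition:
Bags: B1 = {2, 4}  B2 = {1, 2}  B3 = {1, 3}
Tree: B1–B2, B2–B3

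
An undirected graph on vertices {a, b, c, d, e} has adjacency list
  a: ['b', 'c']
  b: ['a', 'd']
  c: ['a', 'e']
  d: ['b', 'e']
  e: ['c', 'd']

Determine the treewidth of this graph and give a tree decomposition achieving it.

Treewidth 2.
One optimal decomposition is:
Bags: B1 = {b, d, e}  B2 = {b, c, e}  B3 = {a, b, c}
Tree: B1–B2, B2–B3

Every bag has size at most 3, so the width is 3 − 1 = 2 and tw(G) ≤ 2. Since b–d–e–c–a–b is a cycle in G, G is not acyclic. Forests are exactly the graphs of treewidth ≤ 1, so tw(G) ≥ 2. Hence tw(G) = 2 exactly.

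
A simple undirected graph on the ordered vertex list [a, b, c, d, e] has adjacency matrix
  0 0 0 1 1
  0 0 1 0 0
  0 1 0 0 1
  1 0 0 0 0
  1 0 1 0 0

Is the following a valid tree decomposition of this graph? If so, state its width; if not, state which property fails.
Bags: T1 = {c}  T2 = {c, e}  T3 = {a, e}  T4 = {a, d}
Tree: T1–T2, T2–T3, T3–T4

A tree decomposition must satisfy three properties: every vertex lies in some bag; for every edge, both endpoints lie together in some bag; and for every vertex, the bags containing it form a connected subtree. Here vertex b appears in no bag, so the decomposition is invalid.

No — vertex b appears in no bag.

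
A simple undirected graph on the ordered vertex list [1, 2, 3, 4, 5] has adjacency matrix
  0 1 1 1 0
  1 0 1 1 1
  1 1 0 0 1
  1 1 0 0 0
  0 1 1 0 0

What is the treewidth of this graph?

A width-2 tree decomposition is:
Bags: B1 = {2, 3, 5}  B2 = {1, 2, 3}  B3 = {1, 2, 4}
Tree: B1–B2, B2–B3
Every bag has size at most 3, so the width is 3 − 1 = 2 and tw(G) ≤ 2. For the lower bound, the 3 vertices {1, 2, 3} are pairwise adjacent, and any tree decomposition puts a clique entirely inside one bag — forcing width ≥ 2. Therefore the treewidth is 2.

2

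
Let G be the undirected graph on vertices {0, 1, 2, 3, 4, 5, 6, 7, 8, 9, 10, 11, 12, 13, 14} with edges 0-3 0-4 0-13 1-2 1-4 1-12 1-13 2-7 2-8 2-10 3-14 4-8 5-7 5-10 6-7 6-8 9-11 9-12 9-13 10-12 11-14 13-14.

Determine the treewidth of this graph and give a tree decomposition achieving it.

Treewidth 3.
Bags: B1 = {3, 9, 11, 14}  B2 = {3, 9, 13, 14}  B3 = {0, 3, 9, 13}  B4 = {0, 9, 12, 13}  B5 = {0, 1, 12, 13}  B6 = {0, 1, 4, 12}  B7 = {1, 4, 10, 12}  B8 = {1, 2, 4, 10}  B9 = {2, 4, 8, 10}  B10 = {2, 5, 8, 10}  B11 = {2, 5, 7, 8}  B12 = {5, 6, 7, 8}
Tree: B1–B2, B2–B3, B3–B4, B4–B5, B5–B6, B6–B7, B7–B8, B8–B9, B9–B10, B10–B11, B11–B12

The largest bag has 4 vertices, giving width 3; this decomposition certifies tw(G) ≤ 3. For the lower bound: the 4 vertex sets {3,11,14}, {9}, {13}, {0,1,4,12} are disjoint, each induces a connected subgraph, and every pair is joined by at least one edge of G. Contracting each set to a single vertex therefore yields K_{4} as a minor, and since treewidth is minor-monotone, tw(G) ≥ tw(K_{4}) = 3. The upper and lower bounds meet at 3, so that is the treewidth.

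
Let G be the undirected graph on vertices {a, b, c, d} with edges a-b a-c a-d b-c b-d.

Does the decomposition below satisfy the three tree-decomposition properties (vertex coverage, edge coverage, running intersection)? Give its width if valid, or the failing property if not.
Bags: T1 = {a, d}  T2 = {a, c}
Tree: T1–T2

No — vertex b appears in no bag.

A tree decomposition must satisfy three properties: every vertex lies in some bag; for every edge, both endpoints lie together in some bag; and for every vertex, the bags containing it form a connected subtree. Here vertex b appears in no bag, so the decomposition is invalid.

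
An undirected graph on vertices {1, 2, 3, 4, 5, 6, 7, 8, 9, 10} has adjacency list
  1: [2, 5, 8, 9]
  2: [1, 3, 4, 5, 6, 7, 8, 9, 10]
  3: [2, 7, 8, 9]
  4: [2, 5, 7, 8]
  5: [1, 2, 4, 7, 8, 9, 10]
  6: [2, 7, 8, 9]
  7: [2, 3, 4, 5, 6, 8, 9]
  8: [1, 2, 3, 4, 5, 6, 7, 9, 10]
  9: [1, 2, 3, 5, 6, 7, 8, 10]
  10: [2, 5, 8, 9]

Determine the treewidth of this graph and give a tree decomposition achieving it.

Each bag holds 5 vertices, so the decomposition has width 4, which upper-bounds the treewidth. On the other hand G contains the 5-clique {2, 3, 7, 8, 9}. A clique must lie in a single bag of any decomposition, so no decomposition can have width below 4. The upper and lower bounds meet at 4, so that is the treewidth.

Treewidth 4.
Bags: B1 = {2, 5, 7, 8, 9}  B2 = {2, 5, 8, 9, 10}  B3 = {2, 4, 5, 7, 8}  B4 = {2, 3, 7, 8, 9}  B5 = {1, 2, 5, 8, 9}  B6 = {2, 6, 7, 8, 9}
Tree: B1–B2, B1–B3, B1–B4, B1–B5, B4–B6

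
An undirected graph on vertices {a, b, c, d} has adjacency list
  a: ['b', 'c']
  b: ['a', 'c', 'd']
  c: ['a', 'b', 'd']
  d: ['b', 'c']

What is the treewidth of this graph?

A width-2 tree decomposition is:
Bags: B1 = {b, c, d}  B2 = {a, b, c}
Tree: B1–B2
Each bag holds 3 vertices, so the decomposition has width 2, which upper-bounds the treewidth. For the lower bound, the 3 vertices {b, c, d} are pairwise adjacent, and any tree decomposition puts a clique entirely inside one bag — forcing width ≥ 2. The upper and lower bounds meet at 2, so that is the treewidth.

2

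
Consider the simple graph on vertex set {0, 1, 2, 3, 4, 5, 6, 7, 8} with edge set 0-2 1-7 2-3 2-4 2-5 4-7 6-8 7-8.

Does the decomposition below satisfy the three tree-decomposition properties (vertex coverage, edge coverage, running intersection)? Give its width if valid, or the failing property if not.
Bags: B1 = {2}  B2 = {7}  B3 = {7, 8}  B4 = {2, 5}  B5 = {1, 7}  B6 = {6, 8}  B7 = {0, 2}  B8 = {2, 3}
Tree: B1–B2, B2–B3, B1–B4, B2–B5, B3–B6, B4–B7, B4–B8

No — vertex 4 appears in no bag.

A tree decomposition must satisfy three properties: every vertex lies in some bag; for every edge, both endpoints lie together in some bag; and for every vertex, the bags containing it form a connected subtree. Here vertex 4 appears in no bag, so the decomposition is invalid.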